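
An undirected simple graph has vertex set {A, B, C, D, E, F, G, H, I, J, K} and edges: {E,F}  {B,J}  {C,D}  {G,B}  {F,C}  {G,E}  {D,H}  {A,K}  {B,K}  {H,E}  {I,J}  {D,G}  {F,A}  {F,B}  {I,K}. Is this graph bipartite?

The cycle E-H-D-C-F-E has length 5, which is odd, so the graph is not bipartite.

No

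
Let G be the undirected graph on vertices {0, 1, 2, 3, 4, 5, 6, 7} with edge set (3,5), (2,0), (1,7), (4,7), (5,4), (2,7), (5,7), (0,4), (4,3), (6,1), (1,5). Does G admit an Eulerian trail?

Degrees: 0:2, 1:3, 2:2, 3:2, 4:4, 5:4, 6:1, 7:4
Odd-degree vertices: 1, 6 (2 total).
With 2 odd-degree vertices and all edges in one connected piece, an Eulerian trail exists (from 1 to 6).

Yes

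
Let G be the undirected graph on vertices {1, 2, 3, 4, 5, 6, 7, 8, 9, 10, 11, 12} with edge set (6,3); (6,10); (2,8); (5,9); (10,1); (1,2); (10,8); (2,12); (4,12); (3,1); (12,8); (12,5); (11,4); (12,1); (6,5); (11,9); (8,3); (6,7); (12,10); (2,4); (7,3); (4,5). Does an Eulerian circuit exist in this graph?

Yes

Degrees: 1:4, 2:4, 3:4, 4:4, 5:4, 6:4, 7:2, 8:4, 9:2, 10:4, 11:2, 12:6
All degrees are even and the non-isolated vertices are connected — an Eulerian circuit exists.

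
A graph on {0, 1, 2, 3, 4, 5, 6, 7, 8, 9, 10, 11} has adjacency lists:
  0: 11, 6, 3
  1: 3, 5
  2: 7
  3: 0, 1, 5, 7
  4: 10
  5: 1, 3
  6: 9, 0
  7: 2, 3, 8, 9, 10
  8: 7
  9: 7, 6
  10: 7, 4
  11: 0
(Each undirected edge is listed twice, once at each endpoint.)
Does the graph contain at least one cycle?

Yes

|V| = 12, |E| = 13, number of components = 1.
Since 13 > 12 - 1, a cycle must exist; for instance 0-3-7-9-6-0.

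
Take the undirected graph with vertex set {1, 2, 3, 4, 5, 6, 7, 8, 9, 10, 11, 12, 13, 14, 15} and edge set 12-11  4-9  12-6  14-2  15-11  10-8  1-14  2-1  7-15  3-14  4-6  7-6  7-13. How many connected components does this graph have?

4

Component: {5}
Component: {8, 10}
Component: {1, 2, 3, 14}
Component: {4, 6, 7, 9, 11, 12, 13, 15}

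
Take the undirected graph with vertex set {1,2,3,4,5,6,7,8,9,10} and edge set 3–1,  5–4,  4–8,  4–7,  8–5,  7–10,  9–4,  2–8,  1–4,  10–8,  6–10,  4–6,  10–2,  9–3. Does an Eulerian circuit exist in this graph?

Yes

Degrees: 1:2, 2:2, 3:2, 4:6, 5:2, 6:2, 7:2, 8:4, 9:2, 10:4
Every vertex has even degree and the edges form a single connected piece, so an Eulerian circuit exists.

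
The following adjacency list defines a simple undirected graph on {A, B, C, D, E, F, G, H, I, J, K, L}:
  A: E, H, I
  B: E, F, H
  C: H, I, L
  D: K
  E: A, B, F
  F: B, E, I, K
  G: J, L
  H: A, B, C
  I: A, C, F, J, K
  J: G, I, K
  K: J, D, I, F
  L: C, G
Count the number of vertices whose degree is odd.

8

Degrees: A:3, B:3, C:3, D:1, E:3, F:4, G:2, H:3, I:5, J:3, K:4, L:2
Odd-degree vertices: A, B, C, D, E, H, I, J.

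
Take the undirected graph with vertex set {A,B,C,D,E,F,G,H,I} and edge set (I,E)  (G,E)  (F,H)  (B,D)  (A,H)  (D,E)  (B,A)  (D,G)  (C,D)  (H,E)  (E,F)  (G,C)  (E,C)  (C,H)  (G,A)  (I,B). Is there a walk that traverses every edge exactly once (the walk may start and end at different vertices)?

Degrees: A:3, B:3, C:4, D:4, E:6, F:2, G:4, H:4, I:2
Odd-degree vertices: A, B (2 total).
With 2 odd-degree vertices and all edges in one connected piece, an Eulerian trail exists (from A to B).

Yes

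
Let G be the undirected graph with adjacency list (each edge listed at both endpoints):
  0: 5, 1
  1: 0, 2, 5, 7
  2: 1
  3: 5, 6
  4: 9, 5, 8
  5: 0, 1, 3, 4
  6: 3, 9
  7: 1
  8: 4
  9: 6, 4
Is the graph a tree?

The graph has 10 vertices and 11 edges.
A tree on 10 vertices has exactly 9 edges; this graph has 11, so it contains a cycle and is not a tree.

No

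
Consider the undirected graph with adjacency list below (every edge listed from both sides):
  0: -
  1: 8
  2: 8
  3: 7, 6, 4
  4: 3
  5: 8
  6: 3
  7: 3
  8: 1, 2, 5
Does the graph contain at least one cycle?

The graph has 9 vertices, 6 edges, and 3 connected components.
Since 6 = 9 - 3, the graph is a forest and contains no cycle.

No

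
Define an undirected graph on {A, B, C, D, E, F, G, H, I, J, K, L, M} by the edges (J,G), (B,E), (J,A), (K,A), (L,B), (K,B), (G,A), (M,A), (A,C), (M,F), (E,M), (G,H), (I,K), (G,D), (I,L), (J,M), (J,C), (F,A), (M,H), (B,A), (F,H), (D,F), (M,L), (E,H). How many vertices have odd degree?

4

Degrees: A:7, B:4, C:2, D:2, E:3, F:4, G:4, H:4, I:2, J:4, K:3, L:3, M:6
Odd-degree vertices: A, E, K, L.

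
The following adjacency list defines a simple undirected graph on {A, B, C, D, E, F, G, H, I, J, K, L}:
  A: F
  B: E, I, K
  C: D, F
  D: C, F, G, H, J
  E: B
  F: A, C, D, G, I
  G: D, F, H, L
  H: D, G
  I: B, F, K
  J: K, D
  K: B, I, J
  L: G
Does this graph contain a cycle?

Yes

|V| = 12, |E| = 16, number of components = 1.
Since 16 > 12 - 1, a cycle must exist; for instance I-K-B-I.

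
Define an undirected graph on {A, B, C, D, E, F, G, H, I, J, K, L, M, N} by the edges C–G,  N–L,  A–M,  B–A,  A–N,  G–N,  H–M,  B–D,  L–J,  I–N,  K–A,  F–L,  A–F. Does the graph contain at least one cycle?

The graph has 14 vertices, 13 edges, and 2 connected components.
One cycle is A-N-L-F-A.

Yes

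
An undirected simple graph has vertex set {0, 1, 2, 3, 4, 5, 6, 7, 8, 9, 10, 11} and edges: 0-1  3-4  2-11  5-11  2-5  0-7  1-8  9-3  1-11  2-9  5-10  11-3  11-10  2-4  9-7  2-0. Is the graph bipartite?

10-5-11-10 is an odd cycle (length 3), and a bipartite graph can contain only even cycles.

No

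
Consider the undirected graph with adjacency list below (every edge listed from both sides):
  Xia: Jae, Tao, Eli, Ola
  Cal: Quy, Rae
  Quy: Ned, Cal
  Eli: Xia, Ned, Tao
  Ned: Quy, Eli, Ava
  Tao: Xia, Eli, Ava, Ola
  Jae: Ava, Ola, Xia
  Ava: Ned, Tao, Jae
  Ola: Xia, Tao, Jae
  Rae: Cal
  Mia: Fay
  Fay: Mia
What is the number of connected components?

Component: {Mia, Fay}
Component: {Xia, Cal, Quy, Eli, Ned, Tao, Jae, Ava, Ola, Rae}

2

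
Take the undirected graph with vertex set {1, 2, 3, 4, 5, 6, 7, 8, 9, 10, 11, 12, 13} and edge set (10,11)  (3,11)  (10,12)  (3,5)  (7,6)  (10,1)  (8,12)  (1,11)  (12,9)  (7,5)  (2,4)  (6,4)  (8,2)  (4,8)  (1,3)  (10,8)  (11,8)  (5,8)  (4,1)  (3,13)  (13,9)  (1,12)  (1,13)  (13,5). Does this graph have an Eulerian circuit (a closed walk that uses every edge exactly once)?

Yes

Degrees: 1:6, 2:2, 3:4, 4:4, 5:4, 6:2, 7:2, 8:6, 9:2, 10:4, 11:4, 12:4, 13:4
Every vertex has even degree and the edges form a single connected piece, so an Eulerian circuit exists.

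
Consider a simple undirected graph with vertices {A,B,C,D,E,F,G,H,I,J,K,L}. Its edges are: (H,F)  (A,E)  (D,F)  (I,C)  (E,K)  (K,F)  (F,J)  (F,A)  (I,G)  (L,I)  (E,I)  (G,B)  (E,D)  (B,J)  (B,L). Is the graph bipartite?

No

The cycle B-J-F-K-E-I-L-B has length 7, which is odd, so the graph is not bipartite.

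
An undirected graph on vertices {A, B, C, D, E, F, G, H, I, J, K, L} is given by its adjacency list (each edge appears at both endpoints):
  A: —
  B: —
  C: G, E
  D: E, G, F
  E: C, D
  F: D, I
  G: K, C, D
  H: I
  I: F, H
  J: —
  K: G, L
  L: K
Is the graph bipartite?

Yes

Partition the vertices as {A, B, E, F, G, H, J, L} vs {C, D, I, K}. Each listed edge has one endpoint in each part, so the graph is bipartite.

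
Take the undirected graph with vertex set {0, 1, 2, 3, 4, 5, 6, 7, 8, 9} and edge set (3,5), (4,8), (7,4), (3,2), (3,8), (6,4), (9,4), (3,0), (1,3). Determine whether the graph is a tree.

Yes

The graph has 10 vertices and 9 edges.
It is connected with exactly 9 edges, hence acyclic — it is a tree.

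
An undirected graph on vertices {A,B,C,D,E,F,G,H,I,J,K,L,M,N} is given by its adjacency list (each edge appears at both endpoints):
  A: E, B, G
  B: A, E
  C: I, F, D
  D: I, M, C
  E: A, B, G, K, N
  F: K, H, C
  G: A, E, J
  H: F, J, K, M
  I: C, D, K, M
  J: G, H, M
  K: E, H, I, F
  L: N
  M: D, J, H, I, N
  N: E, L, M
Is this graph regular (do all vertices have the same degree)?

Degrees: A:3, B:2, C:3, D:3, E:5, F:3, G:3, H:4, I:4, J:3, K:4, L:1, M:5, N:3
Vertex L has degree 1 while E has degree 5, so the graph is not regular.

No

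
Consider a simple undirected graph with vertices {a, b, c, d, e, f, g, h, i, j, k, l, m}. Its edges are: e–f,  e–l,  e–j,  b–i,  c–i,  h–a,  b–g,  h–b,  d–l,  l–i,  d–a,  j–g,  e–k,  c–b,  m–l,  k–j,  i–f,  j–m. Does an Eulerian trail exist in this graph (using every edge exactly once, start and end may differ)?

Degrees: a:2, b:4, c:2, d:2, e:4, f:2, g:2, h:2, i:4, j:4, k:2, l:4, m:2
Odd-degree vertices: none (0 total).
The non-isolated vertices are connected and exactly 0 have odd degree, so an Eulerian trail exists.

Yes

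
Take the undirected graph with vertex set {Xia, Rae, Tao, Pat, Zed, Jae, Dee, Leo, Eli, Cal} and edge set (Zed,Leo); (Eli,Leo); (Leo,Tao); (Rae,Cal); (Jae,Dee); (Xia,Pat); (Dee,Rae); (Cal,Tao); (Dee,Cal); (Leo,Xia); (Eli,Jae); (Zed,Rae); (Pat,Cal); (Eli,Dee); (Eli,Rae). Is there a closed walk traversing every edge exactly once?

Yes

Degrees: Xia:2, Rae:4, Tao:2, Pat:2, Zed:2, Jae:2, Dee:4, Leo:4, Eli:4, Cal:4
All degrees are even and the non-isolated vertices are connected — an Eulerian circuit exists.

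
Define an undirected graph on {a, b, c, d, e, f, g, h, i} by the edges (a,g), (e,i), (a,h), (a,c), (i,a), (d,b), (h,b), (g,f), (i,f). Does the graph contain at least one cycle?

The graph has 9 vertices, 9 edges, and 1 connected component.
One cycle is a-i-f-g-a.

Yes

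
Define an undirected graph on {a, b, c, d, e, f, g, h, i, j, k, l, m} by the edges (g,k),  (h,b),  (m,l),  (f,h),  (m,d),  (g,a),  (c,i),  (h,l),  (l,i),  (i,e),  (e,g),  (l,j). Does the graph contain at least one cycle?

The graph has 13 vertices, 12 edges, and 1 connected component.
A forest on 13 vertices with 1 component has exactly 12 edges, which matches — so no cycle.

No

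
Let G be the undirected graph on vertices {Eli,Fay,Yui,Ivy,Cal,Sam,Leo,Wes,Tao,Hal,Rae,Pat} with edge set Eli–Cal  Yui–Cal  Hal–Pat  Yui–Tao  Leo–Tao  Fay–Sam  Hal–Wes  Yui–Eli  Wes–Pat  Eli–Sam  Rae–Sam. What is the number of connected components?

3

Component: {Ivy}
Component: {Wes, Hal, Pat}
Component: {Eli, Fay, Yui, Cal, Sam, Leo, Tao, Rae}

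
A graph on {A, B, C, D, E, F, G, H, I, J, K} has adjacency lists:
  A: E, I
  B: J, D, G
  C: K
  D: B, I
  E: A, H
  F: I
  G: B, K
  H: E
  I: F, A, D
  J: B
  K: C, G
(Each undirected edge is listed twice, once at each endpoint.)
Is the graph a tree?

Yes

The graph has 11 vertices and 10 edges.
It is connected with exactly 10 edges, hence acyclic — it is a tree.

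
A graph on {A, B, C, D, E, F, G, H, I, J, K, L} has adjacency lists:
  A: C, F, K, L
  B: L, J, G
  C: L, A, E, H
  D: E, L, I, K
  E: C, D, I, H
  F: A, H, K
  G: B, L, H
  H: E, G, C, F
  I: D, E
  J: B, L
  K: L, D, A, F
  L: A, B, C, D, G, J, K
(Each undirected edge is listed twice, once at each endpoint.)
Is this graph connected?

Starting from A and exploring outward reaches every vertex (A, F, L, K, C, H, D, G, B, J, E, I); the graph is connected.

Yes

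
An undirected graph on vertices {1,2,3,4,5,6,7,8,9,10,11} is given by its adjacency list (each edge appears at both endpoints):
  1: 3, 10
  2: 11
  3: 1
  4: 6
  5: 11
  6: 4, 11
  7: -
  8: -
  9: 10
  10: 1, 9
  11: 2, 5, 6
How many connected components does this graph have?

Component: {7}
Component: {8}
Component: {1, 3, 9, 10}
Component: {2, 4, 5, 6, 11}

4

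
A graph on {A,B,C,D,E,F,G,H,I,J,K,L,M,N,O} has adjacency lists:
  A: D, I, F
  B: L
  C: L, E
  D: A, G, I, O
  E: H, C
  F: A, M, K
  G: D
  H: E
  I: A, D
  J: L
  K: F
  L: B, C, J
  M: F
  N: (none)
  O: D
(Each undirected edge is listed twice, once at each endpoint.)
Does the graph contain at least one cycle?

Yes

|V| = 15, |E| = 13, number of components = 3.
Since 13 > 15 - 3, a cycle must exist; for instance A-D-I-A.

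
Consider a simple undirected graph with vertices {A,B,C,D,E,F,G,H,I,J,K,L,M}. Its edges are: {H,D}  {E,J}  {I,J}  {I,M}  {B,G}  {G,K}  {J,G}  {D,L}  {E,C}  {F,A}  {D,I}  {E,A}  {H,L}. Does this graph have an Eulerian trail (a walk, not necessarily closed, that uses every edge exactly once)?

No

Degrees: A:2, B:1, C:1, D:3, E:3, F:1, G:3, H:2, I:3, J:3, K:1, L:2, M:1
Odd-degree vertices: B, C, D, E, F, G, I, J, K, M (10 total).
An Eulerian trail requires 0 or 2 odd-degree vertices; here there are 10.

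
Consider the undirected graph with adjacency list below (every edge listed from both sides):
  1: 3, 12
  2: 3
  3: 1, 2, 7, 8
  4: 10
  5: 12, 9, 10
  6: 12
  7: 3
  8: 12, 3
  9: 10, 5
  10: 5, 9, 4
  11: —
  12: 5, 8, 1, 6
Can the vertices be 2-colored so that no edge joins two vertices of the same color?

No

The cycle 9-10-5-9 has length 3, which is odd, so the graph is not bipartite.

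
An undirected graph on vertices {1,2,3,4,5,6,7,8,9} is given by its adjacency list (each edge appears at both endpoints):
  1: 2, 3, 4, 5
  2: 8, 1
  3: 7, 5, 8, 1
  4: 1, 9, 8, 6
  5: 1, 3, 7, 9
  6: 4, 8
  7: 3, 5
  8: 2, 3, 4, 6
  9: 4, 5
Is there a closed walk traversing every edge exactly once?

Degrees: 1:4, 2:2, 3:4, 4:4, 5:4, 6:2, 7:2, 8:4, 9:2
Every vertex has even degree and the edges form a single connected piece, so an Eulerian circuit exists.

Yes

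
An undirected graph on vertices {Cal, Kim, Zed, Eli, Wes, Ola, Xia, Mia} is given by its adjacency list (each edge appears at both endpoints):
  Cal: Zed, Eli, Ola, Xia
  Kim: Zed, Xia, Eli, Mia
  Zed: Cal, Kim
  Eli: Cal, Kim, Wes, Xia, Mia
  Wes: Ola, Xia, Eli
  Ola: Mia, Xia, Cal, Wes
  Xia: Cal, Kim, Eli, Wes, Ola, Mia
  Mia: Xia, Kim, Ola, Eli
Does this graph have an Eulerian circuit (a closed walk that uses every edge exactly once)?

No

Degrees: Cal:4, Kim:4, Zed:2, Eli:5, Wes:3, Ola:4, Xia:6, Mia:4
Vertices with odd degree: Eli, Wes. An Eulerian circuit requires all degrees even.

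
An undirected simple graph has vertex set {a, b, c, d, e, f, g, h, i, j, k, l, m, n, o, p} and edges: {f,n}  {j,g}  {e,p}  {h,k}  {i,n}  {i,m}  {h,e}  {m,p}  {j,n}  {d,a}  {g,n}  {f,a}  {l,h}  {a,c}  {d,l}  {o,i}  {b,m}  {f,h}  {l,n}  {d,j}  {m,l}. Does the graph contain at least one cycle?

|V| = 16, |E| = 21, number of components = 1.
One cycle is l-m-p-e-h-l.

Yes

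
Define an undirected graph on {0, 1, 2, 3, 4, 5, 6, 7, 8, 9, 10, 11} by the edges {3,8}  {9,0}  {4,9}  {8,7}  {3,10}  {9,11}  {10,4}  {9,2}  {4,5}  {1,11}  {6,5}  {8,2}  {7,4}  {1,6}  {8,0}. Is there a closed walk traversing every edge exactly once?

Degrees: 0:2, 1:2, 2:2, 3:2, 4:4, 5:2, 6:2, 7:2, 8:4, 9:4, 10:2, 11:2
All degrees are even and the non-isolated vertices are connected — an Eulerian circuit exists.

Yes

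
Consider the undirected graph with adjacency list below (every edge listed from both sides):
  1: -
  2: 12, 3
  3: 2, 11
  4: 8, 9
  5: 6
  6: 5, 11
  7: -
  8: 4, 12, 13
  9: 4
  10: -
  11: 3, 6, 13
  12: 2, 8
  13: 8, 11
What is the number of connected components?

4

Component: {1}
Component: {7}
Component: {10}
Component: {2, 3, 4, 5, 6, 8, 9, 11, 12, 13}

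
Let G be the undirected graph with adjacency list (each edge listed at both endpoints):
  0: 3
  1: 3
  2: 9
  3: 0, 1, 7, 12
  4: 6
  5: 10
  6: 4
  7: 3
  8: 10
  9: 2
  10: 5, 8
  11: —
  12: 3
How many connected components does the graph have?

Component: {11}
Component: {2, 9}
Component: {4, 6}
Component: {5, 8, 10}
Component: {0, 1, 3, 7, 12}

5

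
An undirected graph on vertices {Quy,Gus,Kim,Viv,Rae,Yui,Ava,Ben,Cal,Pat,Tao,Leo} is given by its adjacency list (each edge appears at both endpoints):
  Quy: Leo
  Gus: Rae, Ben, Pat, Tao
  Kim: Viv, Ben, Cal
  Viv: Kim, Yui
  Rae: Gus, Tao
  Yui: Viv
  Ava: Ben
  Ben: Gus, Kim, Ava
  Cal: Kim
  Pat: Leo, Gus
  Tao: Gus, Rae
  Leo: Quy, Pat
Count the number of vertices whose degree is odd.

Degrees: Quy:1, Gus:4, Kim:3, Viv:2, Rae:2, Yui:1, Ava:1, Ben:3, Cal:1, Pat:2, Tao:2, Leo:2
Odd-degree vertices: Quy, Kim, Yui, Ava, Ben, Cal.

6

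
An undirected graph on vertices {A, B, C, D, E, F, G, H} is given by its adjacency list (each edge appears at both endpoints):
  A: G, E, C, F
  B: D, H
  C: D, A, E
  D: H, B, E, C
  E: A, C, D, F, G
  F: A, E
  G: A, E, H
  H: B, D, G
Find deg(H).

Neighbors of H: B, D, G.

3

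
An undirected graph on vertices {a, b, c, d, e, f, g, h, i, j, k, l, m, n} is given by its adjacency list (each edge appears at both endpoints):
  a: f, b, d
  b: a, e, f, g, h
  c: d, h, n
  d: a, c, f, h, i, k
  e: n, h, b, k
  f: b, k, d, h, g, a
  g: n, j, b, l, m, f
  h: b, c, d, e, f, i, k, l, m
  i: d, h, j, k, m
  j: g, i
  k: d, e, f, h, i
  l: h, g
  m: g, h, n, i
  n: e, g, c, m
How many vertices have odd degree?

6

Degrees: a:3, b:5, c:3, d:6, e:4, f:6, g:6, h:9, i:5, j:2, k:5, l:2, m:4, n:4
Odd-degree vertices: a, b, c, h, i, k.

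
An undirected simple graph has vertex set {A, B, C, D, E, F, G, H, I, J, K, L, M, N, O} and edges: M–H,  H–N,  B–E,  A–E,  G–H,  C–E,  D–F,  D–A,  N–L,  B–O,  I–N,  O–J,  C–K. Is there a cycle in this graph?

No

The graph has 15 vertices, 13 edges, and 2 connected components.
Since 13 = 15 - 2, the graph is a forest and contains no cycle.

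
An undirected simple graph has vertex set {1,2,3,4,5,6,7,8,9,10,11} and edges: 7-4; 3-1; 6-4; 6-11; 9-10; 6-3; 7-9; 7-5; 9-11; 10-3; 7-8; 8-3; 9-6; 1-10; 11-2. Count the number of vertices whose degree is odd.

4

Degrees: 1:2, 2:1, 3:4, 4:2, 5:1, 6:4, 7:4, 8:2, 9:4, 10:3, 11:3
Odd-degree vertices: 2, 5, 10, 11.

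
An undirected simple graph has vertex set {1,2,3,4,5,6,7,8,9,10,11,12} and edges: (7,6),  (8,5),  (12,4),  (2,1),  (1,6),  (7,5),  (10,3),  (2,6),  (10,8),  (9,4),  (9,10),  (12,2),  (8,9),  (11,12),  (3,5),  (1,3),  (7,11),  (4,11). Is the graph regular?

Degrees: 1:3, 2:3, 3:3, 4:3, 5:3, 6:3, 7:3, 8:3, 9:3, 10:3, 11:3, 12:3
All degrees equal 3; the graph is regular.

Yes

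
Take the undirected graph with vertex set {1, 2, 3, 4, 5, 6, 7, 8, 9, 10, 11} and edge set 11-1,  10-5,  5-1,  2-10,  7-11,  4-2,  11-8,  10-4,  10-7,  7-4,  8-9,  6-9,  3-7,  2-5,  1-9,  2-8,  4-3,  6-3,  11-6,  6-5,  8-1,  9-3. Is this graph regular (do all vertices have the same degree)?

Yes

Degrees: 1:4, 2:4, 3:4, 4:4, 5:4, 6:4, 7:4, 8:4, 9:4, 10:4, 11:4
Every vertex has degree 4, so the graph is 4-regular.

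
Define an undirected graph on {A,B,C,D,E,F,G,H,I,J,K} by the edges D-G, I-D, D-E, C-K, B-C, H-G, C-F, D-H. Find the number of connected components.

4

Component: {A}
Component: {J}
Component: {B, C, F, K}
Component: {D, E, G, H, I}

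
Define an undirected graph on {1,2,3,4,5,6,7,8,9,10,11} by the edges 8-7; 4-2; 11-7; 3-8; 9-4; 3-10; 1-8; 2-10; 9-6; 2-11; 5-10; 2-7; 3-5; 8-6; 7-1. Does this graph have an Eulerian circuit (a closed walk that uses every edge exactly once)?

Degrees: 1:2, 2:4, 3:3, 4:2, 5:2, 6:2, 7:4, 8:4, 9:2, 10:3, 11:2
3, 10 have odd degree; an Eulerian circuit needs every degree to be even, so none exists.

No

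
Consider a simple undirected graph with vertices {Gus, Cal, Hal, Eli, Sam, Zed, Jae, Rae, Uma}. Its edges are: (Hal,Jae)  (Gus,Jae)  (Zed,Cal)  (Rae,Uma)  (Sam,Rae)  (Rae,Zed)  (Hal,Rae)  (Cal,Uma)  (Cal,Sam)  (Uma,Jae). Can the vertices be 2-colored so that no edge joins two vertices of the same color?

Yes

A valid 2-coloring puts {Cal, Eli, Jae, Rae} on one side and {Gus, Hal, Sam, Zed, Uma} on the other; every edge crosses between the two sides.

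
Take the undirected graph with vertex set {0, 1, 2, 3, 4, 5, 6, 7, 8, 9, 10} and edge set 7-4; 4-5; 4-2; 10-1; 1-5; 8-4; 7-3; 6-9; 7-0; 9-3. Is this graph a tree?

|V| = 11, |E| = 10.
It is connected with exactly 10 edges, hence acyclic — it is a tree.

Yes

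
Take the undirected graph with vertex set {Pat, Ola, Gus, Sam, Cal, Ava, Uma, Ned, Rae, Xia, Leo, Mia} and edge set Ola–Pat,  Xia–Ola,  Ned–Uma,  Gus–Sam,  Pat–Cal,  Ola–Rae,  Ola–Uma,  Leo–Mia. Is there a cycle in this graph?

No

The graph has 12 vertices, 8 edges, and 4 connected components.
A forest on 12 vertices with 4 components has exactly 8 edges, which matches — so no cycle.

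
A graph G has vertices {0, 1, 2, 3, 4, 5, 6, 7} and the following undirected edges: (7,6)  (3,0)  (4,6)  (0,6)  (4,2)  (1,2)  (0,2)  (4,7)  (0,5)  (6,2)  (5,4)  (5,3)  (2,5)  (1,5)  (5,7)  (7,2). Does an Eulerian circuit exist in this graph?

Degrees: 0:4, 1:2, 2:6, 3:2, 4:4, 5:6, 6:4, 7:4
Every vertex has even degree and the edges form a single connected piece, so an Eulerian circuit exists.

Yes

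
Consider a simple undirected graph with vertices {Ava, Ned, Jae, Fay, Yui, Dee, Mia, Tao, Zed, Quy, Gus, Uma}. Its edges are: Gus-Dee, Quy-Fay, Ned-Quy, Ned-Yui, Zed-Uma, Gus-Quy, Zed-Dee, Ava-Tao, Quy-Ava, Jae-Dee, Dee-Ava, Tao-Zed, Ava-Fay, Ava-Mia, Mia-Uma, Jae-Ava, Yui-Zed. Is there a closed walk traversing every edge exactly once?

Yes

Degrees: Ava:6, Ned:2, Jae:2, Fay:2, Yui:2, Dee:4, Mia:2, Tao:2, Zed:4, Quy:4, Gus:2, Uma:2
Every vertex has even degree and the edges form a single connected piece, so an Eulerian circuit exists.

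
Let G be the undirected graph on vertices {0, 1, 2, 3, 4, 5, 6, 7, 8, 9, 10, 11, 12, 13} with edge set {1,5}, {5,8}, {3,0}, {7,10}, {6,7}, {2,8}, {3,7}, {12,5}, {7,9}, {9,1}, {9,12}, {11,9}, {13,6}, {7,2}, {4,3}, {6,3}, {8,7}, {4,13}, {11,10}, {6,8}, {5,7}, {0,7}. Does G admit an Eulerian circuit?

Degrees: 0:2, 1:2, 2:2, 3:4, 4:2, 5:4, 6:4, 7:8, 8:4, 9:4, 10:2, 11:2, 12:2, 13:2
All degrees are even and the non-isolated vertices are connected — an Eulerian circuit exists.

Yes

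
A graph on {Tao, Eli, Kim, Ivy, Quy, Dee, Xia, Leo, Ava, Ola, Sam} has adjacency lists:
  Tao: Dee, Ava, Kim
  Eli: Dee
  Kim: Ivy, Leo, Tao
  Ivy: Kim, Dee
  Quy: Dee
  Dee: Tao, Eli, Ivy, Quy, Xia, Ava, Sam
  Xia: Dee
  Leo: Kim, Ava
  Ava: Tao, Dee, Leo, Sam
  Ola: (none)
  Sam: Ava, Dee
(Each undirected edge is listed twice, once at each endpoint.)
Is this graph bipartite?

No

Ava-Dee-Sam-Ava is an odd cycle (length 3), and a bipartite graph can contain only even cycles.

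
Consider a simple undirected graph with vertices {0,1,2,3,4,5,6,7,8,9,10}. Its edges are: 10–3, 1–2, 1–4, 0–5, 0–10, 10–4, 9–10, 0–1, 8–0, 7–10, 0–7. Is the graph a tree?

The graph has 11 vertices and 11 edges.
It splits into 2 components, so it cannot be a tree.

No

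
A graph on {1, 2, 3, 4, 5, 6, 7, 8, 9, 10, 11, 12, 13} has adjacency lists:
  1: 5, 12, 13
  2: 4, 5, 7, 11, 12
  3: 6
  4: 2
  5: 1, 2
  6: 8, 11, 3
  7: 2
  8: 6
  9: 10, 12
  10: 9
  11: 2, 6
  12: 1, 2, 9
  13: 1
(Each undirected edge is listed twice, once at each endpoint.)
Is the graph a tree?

|V| = 13, |E| = 13.
Connected but with 13 > 12 edges, so it has a cycle and is not a tree.

No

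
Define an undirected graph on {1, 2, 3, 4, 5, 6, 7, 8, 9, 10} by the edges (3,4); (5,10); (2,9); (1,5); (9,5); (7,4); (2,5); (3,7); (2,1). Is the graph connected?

Component: {6}
Component: {8}
Component: {3, 4, 7}
Component: {1, 2, 5, 9, 10}
There are 4 separate components, so the graph is not connected.

No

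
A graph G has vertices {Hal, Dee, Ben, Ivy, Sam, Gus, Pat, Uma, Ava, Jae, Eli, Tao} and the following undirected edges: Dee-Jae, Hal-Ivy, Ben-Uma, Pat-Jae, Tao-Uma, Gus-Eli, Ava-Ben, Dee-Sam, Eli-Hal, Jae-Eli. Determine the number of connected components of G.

2

Component: {Ben, Uma, Ava, Tao}
Component: {Hal, Dee, Ivy, Sam, Gus, Pat, Jae, Eli}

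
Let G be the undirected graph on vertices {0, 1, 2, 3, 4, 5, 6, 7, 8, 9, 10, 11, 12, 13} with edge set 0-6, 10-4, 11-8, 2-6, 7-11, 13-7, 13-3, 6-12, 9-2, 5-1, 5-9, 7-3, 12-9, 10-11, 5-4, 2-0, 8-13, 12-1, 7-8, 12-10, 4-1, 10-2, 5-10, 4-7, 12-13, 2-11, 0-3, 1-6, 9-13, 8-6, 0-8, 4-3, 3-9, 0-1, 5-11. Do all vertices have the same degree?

Degrees: 0:5, 1:5, 2:5, 3:5, 4:5, 5:5, 6:5, 7:5, 8:5, 9:5, 10:5, 11:5, 12:5, 13:5
Every vertex has degree 5, so the graph is 5-regular.

Yes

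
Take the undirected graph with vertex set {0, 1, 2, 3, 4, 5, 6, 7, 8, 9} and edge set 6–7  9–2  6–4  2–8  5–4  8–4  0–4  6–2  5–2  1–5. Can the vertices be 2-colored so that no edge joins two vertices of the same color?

Yes

Partition the vertices as {1, 2, 3, 4, 7} vs {0, 5, 6, 8, 9}. Each listed edge has one endpoint in each part, so the graph is bipartite.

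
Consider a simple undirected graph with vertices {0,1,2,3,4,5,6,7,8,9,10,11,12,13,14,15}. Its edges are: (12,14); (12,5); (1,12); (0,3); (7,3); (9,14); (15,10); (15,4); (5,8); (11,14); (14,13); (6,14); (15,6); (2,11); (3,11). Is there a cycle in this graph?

No

|V| = 16, |E| = 15, number of components = 1.
A forest on 16 vertices with 1 component has exactly 15 edges, which matches — so no cycle.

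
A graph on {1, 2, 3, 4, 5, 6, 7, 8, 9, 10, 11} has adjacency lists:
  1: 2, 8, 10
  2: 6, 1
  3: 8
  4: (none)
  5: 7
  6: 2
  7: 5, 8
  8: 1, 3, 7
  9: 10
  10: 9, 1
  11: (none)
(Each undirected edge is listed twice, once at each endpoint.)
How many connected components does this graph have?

3

Component: {4}
Component: {11}
Component: {1, 2, 3, 5, 6, 7, 8, 9, 10}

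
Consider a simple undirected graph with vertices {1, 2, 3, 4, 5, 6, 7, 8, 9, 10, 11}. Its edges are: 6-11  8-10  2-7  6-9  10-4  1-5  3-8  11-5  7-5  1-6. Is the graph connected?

Component: {3, 4, 8, 10}
Component: {1, 2, 5, 6, 7, 9, 11}
There are 2 separate components, so the graph is not connected.

No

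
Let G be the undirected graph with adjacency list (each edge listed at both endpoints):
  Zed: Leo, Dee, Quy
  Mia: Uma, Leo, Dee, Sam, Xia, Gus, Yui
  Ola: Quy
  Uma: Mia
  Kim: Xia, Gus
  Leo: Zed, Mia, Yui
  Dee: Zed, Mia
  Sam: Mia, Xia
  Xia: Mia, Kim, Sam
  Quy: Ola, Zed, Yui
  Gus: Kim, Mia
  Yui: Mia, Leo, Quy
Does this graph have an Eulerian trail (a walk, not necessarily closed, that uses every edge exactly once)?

No

Degrees: Zed:3, Mia:7, Ola:1, Uma:1, Kim:2, Leo:3, Dee:2, Sam:2, Xia:3, Quy:3, Gus:2, Yui:3
Odd-degree vertices: Zed, Mia, Ola, Uma, Leo, Xia, Quy, Yui (8 total).
With 8 odd-degree vertices (more than two), no single trail can use every edge.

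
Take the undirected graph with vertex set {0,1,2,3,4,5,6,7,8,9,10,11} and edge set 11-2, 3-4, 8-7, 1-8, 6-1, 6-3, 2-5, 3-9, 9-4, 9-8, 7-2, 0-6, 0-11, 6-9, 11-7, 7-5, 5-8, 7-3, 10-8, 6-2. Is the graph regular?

Degrees: 0:2, 1:2, 2:4, 3:4, 4:2, 5:3, 6:5, 7:5, 8:5, 9:4, 10:1, 11:3
Degrees are not all equal (e.g. deg(10)=1 but deg(6)=5); not regular.

No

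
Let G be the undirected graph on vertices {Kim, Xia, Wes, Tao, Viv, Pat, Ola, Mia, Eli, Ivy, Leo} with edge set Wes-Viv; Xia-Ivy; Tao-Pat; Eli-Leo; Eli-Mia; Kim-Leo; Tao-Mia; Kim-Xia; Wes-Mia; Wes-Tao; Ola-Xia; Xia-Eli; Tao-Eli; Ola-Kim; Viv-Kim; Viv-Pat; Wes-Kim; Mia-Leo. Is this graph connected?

A breadth-first search from Kim visits Kim, Ola, Viv, Leo, Xia, Wes, Pat, Eli, Mia, Ivy, Tao — all 11 vertices — so the graph is connected.

Yes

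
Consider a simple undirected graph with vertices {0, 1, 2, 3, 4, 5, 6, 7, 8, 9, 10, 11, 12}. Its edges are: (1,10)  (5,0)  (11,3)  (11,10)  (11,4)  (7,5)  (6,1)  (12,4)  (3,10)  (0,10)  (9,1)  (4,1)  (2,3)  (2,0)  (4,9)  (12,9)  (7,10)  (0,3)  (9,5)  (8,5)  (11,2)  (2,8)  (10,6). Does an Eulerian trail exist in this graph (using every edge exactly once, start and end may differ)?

Degrees: 0:4, 1:4, 2:4, 3:4, 4:4, 5:4, 6:2, 7:2, 8:2, 9:4, 10:6, 11:4, 12:2
Odd-degree vertices: none (0 total).
The non-isolated vertices are connected and exactly 0 have odd degree, so an Eulerian trail exists.

Yes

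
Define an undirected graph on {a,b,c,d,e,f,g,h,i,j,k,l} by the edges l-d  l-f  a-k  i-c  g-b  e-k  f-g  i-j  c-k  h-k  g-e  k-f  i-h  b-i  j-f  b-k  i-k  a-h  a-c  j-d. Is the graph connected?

Yes

A breadth-first search from a visits a, h, c, k, i, b, e, f, j, g, l, d — all 12 vertices — so the graph is connected.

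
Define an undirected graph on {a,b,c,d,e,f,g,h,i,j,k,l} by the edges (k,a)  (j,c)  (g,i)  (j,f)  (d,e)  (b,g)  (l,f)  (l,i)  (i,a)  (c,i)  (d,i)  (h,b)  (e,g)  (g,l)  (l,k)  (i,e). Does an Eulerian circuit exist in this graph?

No

Degrees: a:2, b:2, c:2, d:2, e:3, f:2, g:4, h:1, i:6, j:2, k:2, l:4
e, h have odd degree; an Eulerian circuit needs every degree to be even, so none exists.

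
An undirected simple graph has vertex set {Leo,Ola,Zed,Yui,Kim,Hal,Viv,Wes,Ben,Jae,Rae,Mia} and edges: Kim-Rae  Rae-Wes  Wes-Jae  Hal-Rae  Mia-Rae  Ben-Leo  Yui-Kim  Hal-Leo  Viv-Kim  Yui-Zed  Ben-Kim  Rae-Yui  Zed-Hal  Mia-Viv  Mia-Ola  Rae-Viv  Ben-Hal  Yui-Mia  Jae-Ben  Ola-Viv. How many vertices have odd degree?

0

Degrees: Leo:2, Ola:2, Zed:2, Yui:4, Kim:4, Hal:4, Viv:4, Wes:2, Ben:4, Jae:2, Rae:6, Mia:4
Odd-degree vertices: none.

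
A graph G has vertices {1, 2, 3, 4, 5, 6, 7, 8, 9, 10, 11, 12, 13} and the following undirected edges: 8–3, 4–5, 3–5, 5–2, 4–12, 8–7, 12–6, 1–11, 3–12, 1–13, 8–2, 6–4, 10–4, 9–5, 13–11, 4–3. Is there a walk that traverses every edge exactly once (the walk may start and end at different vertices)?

Degrees: 1:2, 2:2, 3:4, 4:5, 5:4, 6:2, 7:1, 8:3, 9:1, 10:1, 11:2, 12:3, 13:2
Odd-degree vertices: 4, 7, 8, 9, 10, 12 (6 total).
An Eulerian trail requires 0 or 2 odd-degree vertices; here there are 6.

No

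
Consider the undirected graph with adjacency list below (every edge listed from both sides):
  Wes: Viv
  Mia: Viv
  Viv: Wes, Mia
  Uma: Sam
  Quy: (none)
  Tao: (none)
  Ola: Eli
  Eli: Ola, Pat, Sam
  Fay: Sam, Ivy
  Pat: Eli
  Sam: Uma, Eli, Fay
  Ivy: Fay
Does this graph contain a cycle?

The graph has 12 vertices, 8 edges, and 4 connected components.
Since 8 = 12 - 4, the graph is a forest and contains no cycle.

No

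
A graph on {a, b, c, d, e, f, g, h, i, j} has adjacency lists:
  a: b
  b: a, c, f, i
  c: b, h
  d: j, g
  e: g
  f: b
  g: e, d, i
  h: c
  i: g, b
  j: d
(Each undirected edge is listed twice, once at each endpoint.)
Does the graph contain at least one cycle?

The graph has 10 vertices, 9 edges, and 1 connected component.
A forest on 10 vertices with 1 component has exactly 9 edges, which matches — so no cycle.

No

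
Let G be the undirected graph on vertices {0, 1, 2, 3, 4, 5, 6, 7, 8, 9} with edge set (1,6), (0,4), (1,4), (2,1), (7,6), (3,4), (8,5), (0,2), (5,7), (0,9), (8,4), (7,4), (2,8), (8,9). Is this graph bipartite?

Color {2, 4, 5, 6, 9} black and {0, 1, 3, 7, 8} white. No edge joins two same-colored vertices, so the graph is bipartite.

Yes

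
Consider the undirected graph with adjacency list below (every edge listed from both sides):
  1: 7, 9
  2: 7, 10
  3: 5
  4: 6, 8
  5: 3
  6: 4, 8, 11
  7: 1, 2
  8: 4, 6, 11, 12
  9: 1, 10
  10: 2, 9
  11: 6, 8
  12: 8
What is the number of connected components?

3

Component: {3, 5}
Component: {1, 2, 7, 9, 10}
Component: {4, 6, 8, 11, 12}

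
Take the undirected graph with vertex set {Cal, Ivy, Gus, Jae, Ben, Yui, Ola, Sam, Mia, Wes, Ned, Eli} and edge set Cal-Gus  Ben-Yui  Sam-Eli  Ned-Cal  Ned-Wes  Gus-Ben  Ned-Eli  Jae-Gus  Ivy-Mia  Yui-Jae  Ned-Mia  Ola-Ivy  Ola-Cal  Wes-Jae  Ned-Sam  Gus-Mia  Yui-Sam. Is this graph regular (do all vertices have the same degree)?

Degrees: Cal:3, Ivy:2, Gus:4, Jae:3, Ben:2, Yui:3, Ola:2, Sam:3, Mia:3, Wes:2, Ned:5, Eli:2
Degrees are not all equal (e.g. deg(Ivy)=2 but deg(Ned)=5); not regular.

No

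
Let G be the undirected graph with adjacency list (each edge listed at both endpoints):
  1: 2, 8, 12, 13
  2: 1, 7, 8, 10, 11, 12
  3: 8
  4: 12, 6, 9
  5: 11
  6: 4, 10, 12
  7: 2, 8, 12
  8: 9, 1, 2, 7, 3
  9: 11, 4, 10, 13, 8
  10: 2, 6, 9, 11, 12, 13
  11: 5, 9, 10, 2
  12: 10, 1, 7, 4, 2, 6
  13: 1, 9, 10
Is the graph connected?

Yes

Starting from 1 and exploring outward reaches every vertex (1, 13, 8, 2, 12, 10, 9, 3, 7, 11, 6, 4, 5); the graph is connected.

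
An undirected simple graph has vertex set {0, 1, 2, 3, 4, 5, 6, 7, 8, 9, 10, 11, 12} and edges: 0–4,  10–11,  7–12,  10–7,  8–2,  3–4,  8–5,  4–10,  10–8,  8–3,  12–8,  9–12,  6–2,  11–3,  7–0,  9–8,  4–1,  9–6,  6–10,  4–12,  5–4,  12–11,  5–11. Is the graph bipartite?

The cycle 8-9-12-8 has length 3, which is odd, so the graph is not bipartite.

No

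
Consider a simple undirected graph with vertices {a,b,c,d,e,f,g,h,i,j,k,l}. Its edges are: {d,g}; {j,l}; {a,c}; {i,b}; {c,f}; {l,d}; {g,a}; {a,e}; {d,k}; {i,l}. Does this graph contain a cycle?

|V| = 12, |E| = 10, number of components = 2.
A forest on 12 vertices with 2 components has exactly 10 edges, which matches — so no cycle.

No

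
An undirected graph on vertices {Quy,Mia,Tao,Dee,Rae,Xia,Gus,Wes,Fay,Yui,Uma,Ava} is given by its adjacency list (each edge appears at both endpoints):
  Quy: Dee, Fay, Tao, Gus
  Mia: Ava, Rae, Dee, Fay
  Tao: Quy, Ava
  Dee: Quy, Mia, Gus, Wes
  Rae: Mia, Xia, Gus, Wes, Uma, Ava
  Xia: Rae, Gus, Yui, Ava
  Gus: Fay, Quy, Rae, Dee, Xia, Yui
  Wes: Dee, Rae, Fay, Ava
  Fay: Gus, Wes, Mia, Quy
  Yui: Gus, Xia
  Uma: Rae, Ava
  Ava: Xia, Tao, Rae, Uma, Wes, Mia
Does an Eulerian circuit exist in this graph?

Degrees: Quy:4, Mia:4, Tao:2, Dee:4, Rae:6, Xia:4, Gus:6, Wes:4, Fay:4, Yui:2, Uma:2, Ava:6
Every vertex has even degree and the edges form a single connected piece, so an Eulerian circuit exists.

Yes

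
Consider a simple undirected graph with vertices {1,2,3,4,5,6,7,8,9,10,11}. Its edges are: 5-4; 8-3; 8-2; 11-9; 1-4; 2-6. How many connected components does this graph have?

Component: {7}
Component: {10}
Component: {9, 11}
Component: {1, 4, 5}
Component: {2, 3, 6, 8}

5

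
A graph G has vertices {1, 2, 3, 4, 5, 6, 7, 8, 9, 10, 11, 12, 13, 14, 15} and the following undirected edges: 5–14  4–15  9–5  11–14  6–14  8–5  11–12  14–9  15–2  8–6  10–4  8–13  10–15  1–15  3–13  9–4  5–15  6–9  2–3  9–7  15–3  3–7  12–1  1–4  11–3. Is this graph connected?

Starting from 1 and exploring outward reaches every vertex (1, 15, 12, 4, 5, 2, 10, 3, 11, 9, 8, 14, 13, 7, 6); the graph is connected.

Yes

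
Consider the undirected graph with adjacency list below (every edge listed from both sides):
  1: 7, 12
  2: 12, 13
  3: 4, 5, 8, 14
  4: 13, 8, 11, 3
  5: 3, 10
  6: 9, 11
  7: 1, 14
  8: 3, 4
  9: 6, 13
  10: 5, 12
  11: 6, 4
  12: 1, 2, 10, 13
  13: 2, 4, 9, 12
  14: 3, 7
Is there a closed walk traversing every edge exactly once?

Degrees: 1:2, 2:2, 3:4, 4:4, 5:2, 6:2, 7:2, 8:2, 9:2, 10:2, 11:2, 12:4, 13:4, 14:2
All degrees are even and the non-isolated vertices are connected — an Eulerian circuit exists.

Yes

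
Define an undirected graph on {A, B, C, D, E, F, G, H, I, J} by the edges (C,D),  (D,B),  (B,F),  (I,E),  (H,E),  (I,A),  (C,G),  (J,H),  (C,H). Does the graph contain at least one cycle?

No

|V| = 10, |E| = 9, number of components = 1.
A forest on 10 vertices with 1 component has exactly 9 edges, which matches — so no cycle.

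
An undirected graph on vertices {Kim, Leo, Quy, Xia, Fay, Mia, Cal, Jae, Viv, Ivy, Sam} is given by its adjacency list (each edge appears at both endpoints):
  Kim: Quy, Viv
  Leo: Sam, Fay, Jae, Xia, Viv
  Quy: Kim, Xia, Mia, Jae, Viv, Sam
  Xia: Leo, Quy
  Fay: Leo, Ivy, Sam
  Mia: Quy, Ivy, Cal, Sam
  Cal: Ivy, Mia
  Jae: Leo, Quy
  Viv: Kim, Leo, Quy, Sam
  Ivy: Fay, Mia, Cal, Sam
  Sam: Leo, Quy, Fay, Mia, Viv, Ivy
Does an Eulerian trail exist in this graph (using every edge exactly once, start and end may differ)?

Yes

Degrees: Kim:2, Leo:5, Quy:6, Xia:2, Fay:3, Mia:4, Cal:2, Jae:2, Viv:4, Ivy:4, Sam:6
Odd-degree vertices: Leo, Fay (2 total).
With 2 odd-degree vertices and all edges in one connected piece, an Eulerian trail exists (from Leo to Fay).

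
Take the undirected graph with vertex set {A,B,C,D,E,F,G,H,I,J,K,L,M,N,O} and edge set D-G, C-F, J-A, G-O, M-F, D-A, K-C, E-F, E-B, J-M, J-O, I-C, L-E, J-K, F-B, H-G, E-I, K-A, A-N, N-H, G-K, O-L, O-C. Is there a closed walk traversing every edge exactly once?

Degrees: A:4, B:2, C:4, D:2, E:4, F:4, G:4, H:2, I:2, J:4, K:4, L:2, M:2, N:2, O:4
All degrees are even and the non-isolated vertices are connected — an Eulerian circuit exists.

Yes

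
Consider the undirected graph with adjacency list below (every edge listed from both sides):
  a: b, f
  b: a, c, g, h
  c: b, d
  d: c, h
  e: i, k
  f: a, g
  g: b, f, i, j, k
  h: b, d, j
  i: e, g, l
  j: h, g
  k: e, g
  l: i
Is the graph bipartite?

A valid 2-coloring puts {b, d, f, i, j, k} on one side and {a, c, e, g, h, l} on the other; every edge crosses between the two sides.

Yes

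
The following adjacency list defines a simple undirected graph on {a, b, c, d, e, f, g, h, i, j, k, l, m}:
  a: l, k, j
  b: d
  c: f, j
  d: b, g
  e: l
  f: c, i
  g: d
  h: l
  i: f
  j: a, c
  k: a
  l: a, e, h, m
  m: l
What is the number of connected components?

Component: {b, d, g}
Component: {a, c, e, f, h, i, j, k, l, m}

2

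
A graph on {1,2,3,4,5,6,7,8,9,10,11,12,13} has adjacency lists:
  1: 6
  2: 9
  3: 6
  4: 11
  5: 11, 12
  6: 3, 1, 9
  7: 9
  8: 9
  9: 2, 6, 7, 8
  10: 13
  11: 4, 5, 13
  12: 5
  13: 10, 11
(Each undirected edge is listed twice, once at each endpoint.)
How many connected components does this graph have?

2

Component: {4, 5, 10, 11, 12, 13}
Component: {1, 2, 3, 6, 7, 8, 9}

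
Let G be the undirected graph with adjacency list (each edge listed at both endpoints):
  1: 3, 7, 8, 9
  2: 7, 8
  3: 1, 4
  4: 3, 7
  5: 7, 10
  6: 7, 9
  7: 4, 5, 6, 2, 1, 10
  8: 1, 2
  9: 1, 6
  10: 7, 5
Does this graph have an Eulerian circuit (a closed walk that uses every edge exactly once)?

Degrees: 1:4, 2:2, 3:2, 4:2, 5:2, 6:2, 7:6, 8:2, 9:2, 10:2
All degrees are even and the non-isolated vertices are connected — an Eulerian circuit exists.

Yes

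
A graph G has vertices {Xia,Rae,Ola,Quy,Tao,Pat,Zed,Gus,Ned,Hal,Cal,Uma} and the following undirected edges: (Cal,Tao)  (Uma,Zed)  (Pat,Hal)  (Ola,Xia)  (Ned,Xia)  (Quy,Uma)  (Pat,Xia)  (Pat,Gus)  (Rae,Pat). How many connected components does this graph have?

3

Component: {Tao, Cal}
Component: {Quy, Zed, Uma}
Component: {Xia, Rae, Ola, Pat, Gus, Ned, Hal}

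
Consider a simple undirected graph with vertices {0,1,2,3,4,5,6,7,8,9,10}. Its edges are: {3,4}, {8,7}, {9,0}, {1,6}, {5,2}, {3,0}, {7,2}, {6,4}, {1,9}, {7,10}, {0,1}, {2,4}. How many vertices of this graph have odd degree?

Degrees: 0:3, 1:3, 2:3, 3:2, 4:3, 5:1, 6:2, 7:3, 8:1, 9:2, 10:1
Odd-degree vertices: 0, 1, 2, 4, 5, 7, 8, 10.

8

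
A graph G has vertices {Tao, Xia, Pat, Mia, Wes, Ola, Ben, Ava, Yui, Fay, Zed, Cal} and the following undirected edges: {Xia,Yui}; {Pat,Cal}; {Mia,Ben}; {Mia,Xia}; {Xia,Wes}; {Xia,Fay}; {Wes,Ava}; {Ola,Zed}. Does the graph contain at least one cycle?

No

|V| = 12, |E| = 8, number of components = 4.
A forest on 12 vertices with 4 components has exactly 8 edges, which matches — so no cycle.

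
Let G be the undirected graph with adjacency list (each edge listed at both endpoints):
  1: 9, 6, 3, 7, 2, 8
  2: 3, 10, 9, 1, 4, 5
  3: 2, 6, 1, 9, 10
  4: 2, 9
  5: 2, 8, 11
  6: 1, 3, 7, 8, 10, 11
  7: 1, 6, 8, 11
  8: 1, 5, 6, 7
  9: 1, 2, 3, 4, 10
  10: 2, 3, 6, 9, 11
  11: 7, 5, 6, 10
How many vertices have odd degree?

Degrees: 1:6, 2:6, 3:5, 4:2, 5:3, 6:6, 7:4, 8:4, 9:5, 10:5, 11:4
Odd-degree vertices: 3, 5, 9, 10.

4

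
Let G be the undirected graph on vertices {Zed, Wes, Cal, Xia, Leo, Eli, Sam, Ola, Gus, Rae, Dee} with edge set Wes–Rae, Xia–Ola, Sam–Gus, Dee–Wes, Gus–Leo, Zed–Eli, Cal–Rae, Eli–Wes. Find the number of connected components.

Component: {Xia, Ola}
Component: {Leo, Sam, Gus}
Component: {Zed, Wes, Cal, Eli, Rae, Dee}

3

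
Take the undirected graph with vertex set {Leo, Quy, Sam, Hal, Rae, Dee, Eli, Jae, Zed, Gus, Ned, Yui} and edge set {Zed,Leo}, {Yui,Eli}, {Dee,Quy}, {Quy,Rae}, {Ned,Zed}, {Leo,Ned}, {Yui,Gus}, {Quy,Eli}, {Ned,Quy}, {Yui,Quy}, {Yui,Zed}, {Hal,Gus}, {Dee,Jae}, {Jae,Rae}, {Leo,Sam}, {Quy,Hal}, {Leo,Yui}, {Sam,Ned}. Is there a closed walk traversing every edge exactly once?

No

Degrees: Leo:4, Quy:6, Sam:2, Hal:2, Rae:2, Dee:2, Eli:2, Jae:2, Zed:3, Gus:2, Ned:4, Yui:5
Zed, Yui have odd degree; an Eulerian circuit needs every degree to be even, so none exists.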